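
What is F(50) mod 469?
239

Matrix identity: Q^n = [[F_(n+1), F_n], [F_n, F_(n-1)]] with Q = [[1,1],[1,0]].
n = 50 = 110010₂. Square-and-multiply, entries mod 469:
Q^1 = [[1,1],[1,0]]
Q^3 = (Q^1)²·Q = [[3,2],[2,1]]
Q^6 = (Q^3)² = [[13,8],[8,5]]
Q^12 = (Q^6)² = [[233,144],[144,89]]
Q^25 = (Q^12)²·Q = [[391,454],[454,406]]
Q^50 = (Q^25)² = [[212,239],[239,442]]
F_50 mod 469 = Q^50[0][1] = 239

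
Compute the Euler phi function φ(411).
272

411 = 3 × 137
φ(n) = n × ∏(1 - 1/p) for each prime p dividing n
φ(411) = 411 × (1 - 1/3) × (1 - 1/137) = 272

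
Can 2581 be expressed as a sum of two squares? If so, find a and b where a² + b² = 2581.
9² + 50² (a=9, b=50)

Factorization: 2581 = 29 × 89
By Fermat: n is sum of two squares iff every prime p ≡ 3 (mod 4) appears to even power.
All primes ≡ 3 (mod 4) appear to even power.
Search a = 0, 1, 2, … for 2581 - a² a perfect square: first hit at a = 9: 2581 - 81 = 2500 = 50².
2581 = 9² + 50² = 81 + 2500 ✓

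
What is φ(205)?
160

205 = 5 × 41
φ(n) = n × ∏(1 - 1/p) for each prime p dividing n
φ(205) = 205 × (1 - 1/5) × (1 - 1/41) = 160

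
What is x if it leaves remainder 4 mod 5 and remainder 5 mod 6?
29

Using Chinese Remainder Theorem:
M = 5 × 6 = 30
M1 = 6, M2 = 5
y1 = 6^(-1) mod 5 = 1
y2 = 5^(-1) mod 6 = 5
x = (4×6×1 + 5×5×5) mod 30 = 29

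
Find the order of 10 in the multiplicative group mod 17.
16

17 is prime, so ord(10) divides φ(17) = 16.
Divisors of 16: 1, 2, 4, 8, 16.
Repeated squaring: 10^1 ≡ 10, 10^2 ≡ 15, 10^4 ≡ 4, 10^8 ≡ 16, 10^16 ≡ 1 (mod 17).
Test 10^d mod 17 for each divisor d in increasing order:
10^1 ≡ 10
10^2 ≡ 15
10^4 ≡ 4
10^8 ≡ 16
10^16 ≡ 1  ← first divisor giving 1
The order is 16.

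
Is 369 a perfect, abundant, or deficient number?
deficient

Proper divisors of 369: sum = 1 + 3 + 9 + 41 + 123 = 177
Since 177 < 369, 369 is deficient.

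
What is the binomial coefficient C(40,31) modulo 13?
0

Using Lucas' theorem:
Write n=40 and k=31 in base 13:
n in base 13: [3, 1]
k in base 13: [2, 5]
C(40,31) mod 13 = ∏ C(n_i, k_i) mod 13
Digit binomials (mod 13): C(3,2) = 3; C(1,5) = 0 (k_i > n_i)
Product: 3 × 0 = 0 ≡ 0 (mod 13)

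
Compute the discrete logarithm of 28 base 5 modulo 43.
17

Baby-step giant-step with step n = ⌈√43⌉ = 7.
Baby steps 5^j mod 43 (j:value) for j=0..6: 0:1, 1:5, 2:25, 3:39, 4:23, 5:29, 6:16.
Giant-step multiplier: 5^(-7) ≡ 5^(42-7) = 5^35 ≡ 7 (mod 43).
Giant steps γ_i = 28·7^i mod 43: γ_0=28, γ_1=24, γ_2=39 (in table at j=3).
x = i·n + j = 2·7 + 3 = 17.
Check: 5^17 ≡ 28 (mod 43).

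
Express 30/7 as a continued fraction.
[4; 3, 2]

Euclidean algorithm steps:
30 = 4 × 7 + 2
7 = 3 × 2 + 1
2 = 2 × 1 + 0
Continued fraction: [4; 3, 2]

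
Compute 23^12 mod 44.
1

Repeated squaring. Binary of 12 = 1100.
23^1 ≡ 23 (mod 44); 23^2 ≡ 1 (mod 44); 23^4 ≡ 1 (mod 44); 23^8 ≡ 1 (mod 44)
23^12 = 23^4 × 23^8 ≡ 1 (mod 44)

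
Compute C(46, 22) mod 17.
3

Using Lucas' theorem:
Write n=46 and k=22 in base 17:
n in base 17: [2, 12]
k in base 17: [1, 5]
C(46,22) mod 17 = ∏ C(n_i, k_i) mod 17
Digit binomials (mod 17): C(2,1) = 2; C(12,5) = 792 ≡ 10
Product: 2 × 10 = 20 ≡ 3 (mod 17)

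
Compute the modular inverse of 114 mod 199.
103

gcd(114, 199) = 1, so the inverse exists.
Extended Euclidean algorithm on (199, 114):
199 = 1 × 114 + 85  ⟹  85 = (1)·199 + (-1)·114
114 = 1 × 85 + 29  ⟹  29 = (-1)·199 + (2)·114
85 = 2 × 29 + 27  ⟹  27 = (3)·199 + (-5)·114
29 = 1 × 27 + 2  ⟹  2 = (-4)·199 + (7)·114
27 = 13 × 2 + 1  ⟹  1 = (55)·199 + (-96)·114
So (-96)·114 ≡ 1 (mod 199), i.e. 114^(-1) ≡ -96 ≡ 103 (mod 199).
Check: 114 × 103 = 11742 ≡ 1 (mod 199)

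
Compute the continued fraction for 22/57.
[0; 2, 1, 1, 2, 4]

Euclidean algorithm steps:
22 = 0 × 57 + 22
57 = 2 × 22 + 13
22 = 1 × 13 + 9
13 = 1 × 9 + 4
9 = 2 × 4 + 1
4 = 4 × 1 + 0
Continued fraction: [0; 2, 1, 1, 2, 4]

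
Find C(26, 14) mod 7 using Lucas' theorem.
3

Using Lucas' theorem:
Write n=26 and k=14 in base 7:
n in base 7: [3, 5]
k in base 7: [2, 0]
C(26,14) mod 7 = ∏ C(n_i, k_i) mod 7
Digit binomials (mod 7): C(3,2) = 3; C(5,0) = 1
Product: 3 × 1 = 3 ≡ 3 (mod 7)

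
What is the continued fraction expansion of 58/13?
[4; 2, 6]

Euclidean algorithm steps:
58 = 4 × 13 + 6
13 = 2 × 6 + 1
6 = 6 × 1 + 0
Continued fraction: [4; 2, 6]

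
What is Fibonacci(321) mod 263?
235

Matrix identity: Q^n = [[F_(n+1), F_n], [F_n, F_(n-1)]] with Q = [[1,1],[1,0]].
n = 321 = 101000001₂. Square-and-multiply, entries mod 263:
Q^1 = [[1,1],[1,0]]
Q^2 = (Q^1)² = [[2,1],[1,1]]
Q^5 = (Q^2)²·Q = [[8,5],[5,3]]
Q^10 = (Q^5)² = [[89,55],[55,34]]
Q^20 = (Q^10)² = [[163,190],[190,236]]
Q^40 = (Q^20)² = [[75,66],[66,9]]
Q^80 = (Q^40)² = [[250,21],[21,229]]
Q^160 = (Q^80)² = [[84,65],[65,19]]
Q^321 = (Q^160)²·Q = [[92,235],[235,120]]
F_321 mod 263 = Q^321[0][1] = 235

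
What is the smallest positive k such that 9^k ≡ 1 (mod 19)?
9

19 is prime, so ord(9) divides φ(19) = 18.
Divisors of 18: 1, 2, 3, 6, 9, 18.
Repeated squaring: 9^1 ≡ 9, 9^2 ≡ 5, 9^4 ≡ 6, 9^8 ≡ 17, 9^16 ≡ 4 (mod 19).
Test 9^d mod 19 for each divisor d in increasing order:
9^1 ≡ 9
9^2 ≡ 5
9^3 = 9^2·9^1 ≡ 7
9^6 = 9^4·9^2 ≡ 11
9^9 = 9^8·9^1 ≡ 1  ← first divisor giving 1
The order is 9.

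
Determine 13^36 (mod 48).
1

Repeated squaring. Binary of 36 = 100100.
13^1 ≡ 13 (mod 48); 13^2 ≡ 25 (mod 48); 13^4 ≡ 1 (mod 48); 13^8 ≡ 1 (mod 48); 13^16 ≡ 1 (mod 48); 13^32 ≡ 1 (mod 48)
13^36 = 13^4 × 13^32 ≡ 1 (mod 48)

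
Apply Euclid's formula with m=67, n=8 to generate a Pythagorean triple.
(4425, 1072, 4553)

Euclid's formula: a = m² - n², b = 2mn, c = m² + n²
m = 67, n = 8
a = 67² - 8² = 4489 - 64 = 4425
b = 2 × 67 × 8 = 1072
c = 67² + 8² = 4489 + 64 = 4553
Verification: 4425² + 1072² = 19580625 + 1149184 = 20729809 = 4553² ✓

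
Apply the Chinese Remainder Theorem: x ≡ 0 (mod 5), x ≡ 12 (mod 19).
50

Using Chinese Remainder Theorem:
M = 5 × 19 = 95
M1 = 19, M2 = 5
y1 = 19^(-1) mod 5 = 4
y2 = 5^(-1) mod 19 = 4
x = (0×19×4 + 12×5×4) mod 95 = 50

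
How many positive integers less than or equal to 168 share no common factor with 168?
48

168 = 2^3 × 3 × 7
φ(n) = n × ∏(1 - 1/p) for each prime p dividing n
φ(168) = 168 × (1 - 1/2) × (1 - 1/3) × (1 - 1/7) = 48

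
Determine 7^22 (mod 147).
49

Repeated squaring. Binary of 22 = 10110.
7^1 ≡ 7 (mod 147); 7^2 ≡ 49 (mod 147); 7^4 ≡ 49 (mod 147); 7^8 ≡ 49 (mod 147); 7^16 ≡ 49 (mod 147)
7^22 = 7^2 × 7^4 × 7^16 ≡ 49 (mod 147)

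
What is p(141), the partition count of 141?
16670689208

p(n) counts ways to write n as a sum of positive integers (order ignored).
Euler's pentagonal recurrence: p(k) = p(k-1) + p(k-2) - p(k-5) - p(k-7) + p(k-12) + p(k-15) - ... (offsets j(3j∓1)/2, signs ++--, p(0)=1, p(<0)=0).
DP table for k = 0..140: p(0)=1, p(1)=1, p(2)=2, p(3)=3, p(4)=5, p(5)=7, p(6)=11, p(7)=15, p(8)=22, p(9)=30, p(10)=42, p(11)=56, p(12)=77, p(13)=101, p(14)=135, p(15)=176, p(16)=231, p(17)=297, p(18)=385, p(19)=490, p(20)=627, p(21)=792, p(22)=1002, p(23)=1255, p(24)=1575, p(25)=1958, p(26)=2436, p(27)=3010, p(28)=3718, p(29)=4565, p(30)=5604, p(31)=6842, p(32)=8349, p(33)=10143, p(34)=12310, p(35)=14883, p(36)=17977, p(37)=21637, p(38)=26015, p(39)=31185, p(40)=37338, p(41)=44583, p(42)=53174, p(43)=63261, p(44)=75175, p(45)=89134, p(46)=105558, p(47)=124754, p(48)=147273, p(49)=173525, p(50)=204226, p(51)=239943, p(52)=281589, p(53)=329931, p(54)=386155, p(55)=451276, p(56)=526823, p(57)=614154, p(58)=715220, p(59)=831820, p(60)=966467, p(61)=1121505, p(62)=1300156, p(63)=1505499, p(64)=1741630, p(65)=2012558, p(66)=2323520, p(67)=2679689, p(68)=3087735, p(69)=3554345, p(70)=4087968, p(71)=4697205, p(72)=5392783, p(73)=6185689, p(74)=7089500, p(75)=8118264, p(76)=9289091, p(77)=10619863, p(78)=12132164, p(79)=13848650, p(80)=15796476, p(81)=18004327, p(82)=20506255, p(83)=23338469, p(84)=26543660, p(85)=30167357, p(86)=34262962, p(87)=38887673, p(88)=44108109, p(89)=49995925, p(90)=56634173, p(91)=64112359, p(92)=72533807, p(93)=82010177, p(94)=92669720, p(95)=104651419, p(96)=118114304, p(97)=133230930, p(98)=150198136, p(99)=169229875, p(100)=190569292, p(101)=214481126, p(102)=241265379, p(103)=271248950, p(104)=304801365, p(105)=342325709, p(106)=384276336, p(107)=431149389, p(108)=483502844, p(109)=541946240, p(110)=607163746, p(111)=679903203, p(112)=761002156, p(113)=851376628, p(114)=952050665, p(115)=1064144451, p(116)=1188908248, p(117)=1327710076, p(118)=1482074143, p(119)=1653668665, p(120)=1844349560, p(121)=2056148051, p(122)=2291320912, p(123)=2552338241, p(124)=2841940500, p(125)=3163127352, p(126)=3519222692, p(127)=3913864295, p(128)=4351078600, p(129)=4835271870, p(130)=5371315400, p(131)=5964539504, p(132)=6620830889, p(133)=7346629512, p(134)=8149040695, p(135)=9035836076, p(136)=10015581680, p(137)=11097645016, p(138)=12292341831, p(139)=13610949895, p(140)=15065878135.
Final step: p(141) = p(140) + p(139) - p(136) - p(134) + p(129) + p(126) - p(119) - p(115) + p(106) + p(101) - p(90) - p(84) + p(71) + p(64) - p(49) - p(41) + p(24) + p(15)
= 15065878135 + 13610949895 - 10015581680 - 8149040695 + 4835271870 + 3519222692 - 1653668665 - 1064144451 + 384276336 + 214481126 - 56634173 - 26543660 + 4697205 + 1741630 - 173525 - 44583 + 1575 + 176
= 16670689208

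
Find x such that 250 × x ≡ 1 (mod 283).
60

gcd(250, 283) = 1, so the inverse exists.
Extended Euclidean algorithm on (283, 250):
283 = 1 × 250 + 33  ⟹  33 = (1)·283 + (-1)·250
250 = 7 × 33 + 19  ⟹  19 = (-7)·283 + (8)·250
33 = 1 × 19 + 14  ⟹  14 = (8)·283 + (-9)·250
19 = 1 × 14 + 5  ⟹  5 = (-15)·283 + (17)·250
14 = 2 × 5 + 4  ⟹  4 = (38)·283 + (-43)·250
5 = 1 × 4 + 1  ⟹  1 = (-53)·283 + (60)·250
So (60)·250 ≡ 1 (mod 283), i.e. 250^(-1) ≡ 60 (mod 283).
Check: 250 × 60 = 15000 ≡ 1 (mod 283)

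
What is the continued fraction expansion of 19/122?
[0; 6, 2, 2, 1, 2]

Euclidean algorithm steps:
19 = 0 × 122 + 19
122 = 6 × 19 + 8
19 = 2 × 8 + 3
8 = 2 × 3 + 2
3 = 1 × 2 + 1
2 = 2 × 1 + 0
Continued fraction: [0; 6, 2, 2, 1, 2]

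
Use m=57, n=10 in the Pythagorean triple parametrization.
(3149, 1140, 3349)

Euclid's formula: a = m² - n², b = 2mn, c = m² + n²
m = 57, n = 10
a = 57² - 10² = 3249 - 100 = 3149
b = 2 × 57 × 10 = 1140
c = 57² + 10² = 3249 + 100 = 3349
Verification: 3149² + 1140² = 9916201 + 1299600 = 11215801 = 3349² ✓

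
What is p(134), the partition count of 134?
8149040695

p(n) counts ways to write n as a sum of positive integers (order ignored).
Euler's pentagonal recurrence: p(k) = p(k-1) + p(k-2) - p(k-5) - p(k-7) + p(k-12) + p(k-15) - ... (offsets j(3j∓1)/2, signs ++--, p(0)=1, p(<0)=0).
DP table for k = 0..133: p(0)=1, p(1)=1, p(2)=2, p(3)=3, p(4)=5, p(5)=7, p(6)=11, p(7)=15, p(8)=22, p(9)=30, p(10)=42, p(11)=56, p(12)=77, p(13)=101, p(14)=135, p(15)=176, p(16)=231, p(17)=297, p(18)=385, p(19)=490, p(20)=627, p(21)=792, p(22)=1002, p(23)=1255, p(24)=1575, p(25)=1958, p(26)=2436, p(27)=3010, p(28)=3718, p(29)=4565, p(30)=5604, p(31)=6842, p(32)=8349, p(33)=10143, p(34)=12310, p(35)=14883, p(36)=17977, p(37)=21637, p(38)=26015, p(39)=31185, p(40)=37338, p(41)=44583, p(42)=53174, p(43)=63261, p(44)=75175, p(45)=89134, p(46)=105558, p(47)=124754, p(48)=147273, p(49)=173525, p(50)=204226, p(51)=239943, p(52)=281589, p(53)=329931, p(54)=386155, p(55)=451276, p(56)=526823, p(57)=614154, p(58)=715220, p(59)=831820, p(60)=966467, p(61)=1121505, p(62)=1300156, p(63)=1505499, p(64)=1741630, p(65)=2012558, p(66)=2323520, p(67)=2679689, p(68)=3087735, p(69)=3554345, p(70)=4087968, p(71)=4697205, p(72)=5392783, p(73)=6185689, p(74)=7089500, p(75)=8118264, p(76)=9289091, p(77)=10619863, p(78)=12132164, p(79)=13848650, p(80)=15796476, p(81)=18004327, p(82)=20506255, p(83)=23338469, p(84)=26543660, p(85)=30167357, p(86)=34262962, p(87)=38887673, p(88)=44108109, p(89)=49995925, p(90)=56634173, p(91)=64112359, p(92)=72533807, p(93)=82010177, p(94)=92669720, p(95)=104651419, p(96)=118114304, p(97)=133230930, p(98)=150198136, p(99)=169229875, p(100)=190569292, p(101)=214481126, p(102)=241265379, p(103)=271248950, p(104)=304801365, p(105)=342325709, p(106)=384276336, p(107)=431149389, p(108)=483502844, p(109)=541946240, p(110)=607163746, p(111)=679903203, p(112)=761002156, p(113)=851376628, p(114)=952050665, p(115)=1064144451, p(116)=1188908248, p(117)=1327710076, p(118)=1482074143, p(119)=1653668665, p(120)=1844349560, p(121)=2056148051, p(122)=2291320912, p(123)=2552338241, p(124)=2841940500, p(125)=3163127352, p(126)=3519222692, p(127)=3913864295, p(128)=4351078600, p(129)=4835271870, p(130)=5371315400, p(131)=5964539504, p(132)=6620830889, p(133)=7346629512.
Final step: p(134) = p(133) + p(132) - p(129) - p(127) + p(122) + p(119) - p(112) - p(108) + p(99) + p(94) - p(83) - p(77) + p(64) + p(57) - p(42) - p(34) + p(17) + p(8)
= 7346629512 + 6620830889 - 4835271870 - 3913864295 + 2291320912 + 1653668665 - 761002156 - 483502844 + 169229875 + 92669720 - 23338469 - 10619863 + 1741630 + 614154 - 53174 - 12310 + 297 + 22
= 8149040695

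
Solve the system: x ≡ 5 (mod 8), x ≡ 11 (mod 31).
197

Using Chinese Remainder Theorem:
M = 8 × 31 = 248
M1 = 31, M2 = 8
y1 = 31^(-1) mod 8 = 7
y2 = 8^(-1) mod 31 = 4
x = (5×31×7 + 11×8×4) mod 248 = 197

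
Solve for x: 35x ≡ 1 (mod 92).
71

gcd(35, 92) = 1, so the inverse exists.
Extended Euclidean algorithm on (92, 35):
92 = 2 × 35 + 22  ⟹  22 = (1)·92 + (-2)·35
35 = 1 × 22 + 13  ⟹  13 = (-1)·92 + (3)·35
22 = 1 × 13 + 9  ⟹  9 = (2)·92 + (-5)·35
13 = 1 × 9 + 4  ⟹  4 = (-3)·92 + (8)·35
9 = 2 × 4 + 1  ⟹  1 = (8)·92 + (-21)·35
So (-21)·35 ≡ 1 (mod 92), i.e. 35^(-1) ≡ -21 ≡ 71 (mod 92).
Check: 35 × 71 = 2485 ≡ 1 (mod 92)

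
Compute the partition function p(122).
2291320912

p(n) counts ways to write n as a sum of positive integers (order ignored).
Euler's pentagonal recurrence: p(k) = p(k-1) + p(k-2) - p(k-5) - p(k-7) + p(k-12) + p(k-15) - ... (offsets j(3j∓1)/2, signs ++--, p(0)=1, p(<0)=0).
DP table for k = 0..121: p(0)=1, p(1)=1, p(2)=2, p(3)=3, p(4)=5, p(5)=7, p(6)=11, p(7)=15, p(8)=22, p(9)=30, p(10)=42, p(11)=56, p(12)=77, p(13)=101, p(14)=135, p(15)=176, p(16)=231, p(17)=297, p(18)=385, p(19)=490, p(20)=627, p(21)=792, p(22)=1002, p(23)=1255, p(24)=1575, p(25)=1958, p(26)=2436, p(27)=3010, p(28)=3718, p(29)=4565, p(30)=5604, p(31)=6842, p(32)=8349, p(33)=10143, p(34)=12310, p(35)=14883, p(36)=17977, p(37)=21637, p(38)=26015, p(39)=31185, p(40)=37338, p(41)=44583, p(42)=53174, p(43)=63261, p(44)=75175, p(45)=89134, p(46)=105558, p(47)=124754, p(48)=147273, p(49)=173525, p(50)=204226, p(51)=239943, p(52)=281589, p(53)=329931, p(54)=386155, p(55)=451276, p(56)=526823, p(57)=614154, p(58)=715220, p(59)=831820, p(60)=966467, p(61)=1121505, p(62)=1300156, p(63)=1505499, p(64)=1741630, p(65)=2012558, p(66)=2323520, p(67)=2679689, p(68)=3087735, p(69)=3554345, p(70)=4087968, p(71)=4697205, p(72)=5392783, p(73)=6185689, p(74)=7089500, p(75)=8118264, p(76)=9289091, p(77)=10619863, p(78)=12132164, p(79)=13848650, p(80)=15796476, p(81)=18004327, p(82)=20506255, p(83)=23338469, p(84)=26543660, p(85)=30167357, p(86)=34262962, p(87)=38887673, p(88)=44108109, p(89)=49995925, p(90)=56634173, p(91)=64112359, p(92)=72533807, p(93)=82010177, p(94)=92669720, p(95)=104651419, p(96)=118114304, p(97)=133230930, p(98)=150198136, p(99)=169229875, p(100)=190569292, p(101)=214481126, p(102)=241265379, p(103)=271248950, p(104)=304801365, p(105)=342325709, p(106)=384276336, p(107)=431149389, p(108)=483502844, p(109)=541946240, p(110)=607163746, p(111)=679903203, p(112)=761002156, p(113)=851376628, p(114)=952050665, p(115)=1064144451, p(116)=1188908248, p(117)=1327710076, p(118)=1482074143, p(119)=1653668665, p(120)=1844349560, p(121)=2056148051.
Final step: p(122) = p(121) + p(120) - p(117) - p(115) + p(110) + p(107) - p(100) - p(96) + p(87) + p(82) - p(71) - p(65) + p(52) + p(45) - p(30) - p(22) + p(5)
= 2056148051 + 1844349560 - 1327710076 - 1064144451 + 607163746 + 431149389 - 190569292 - 118114304 + 38887673 + 20506255 - 4697205 - 2012558 + 281589 + 89134 - 5604 - 1002 + 7
= 2291320912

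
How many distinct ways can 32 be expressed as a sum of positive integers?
8349

p(n) counts ways to write n as a sum of positive integers (order ignored).
Euler's pentagonal recurrence: p(k) = p(k-1) + p(k-2) - p(k-5) - p(k-7) + p(k-12) + p(k-15) - ... (offsets j(3j∓1)/2, signs ++--, p(0)=1, p(<0)=0).
DP table for k = 0..31: p(0)=1, p(1)=1, p(2)=2, p(3)=3, p(4)=5, p(5)=7, p(6)=11, p(7)=15, p(8)=22, p(9)=30, p(10)=42, p(11)=56, p(12)=77, p(13)=101, p(14)=135, p(15)=176, p(16)=231, p(17)=297, p(18)=385, p(19)=490, p(20)=627, p(21)=792, p(22)=1002, p(23)=1255, p(24)=1575, p(25)=1958, p(26)=2436, p(27)=3010, p(28)=3718, p(29)=4565, p(30)=5604, p(31)=6842.
Final step: p(32) = p(31) + p(30) - p(27) - p(25) + p(20) + p(17) - p(10) - p(6)
= 6842 + 5604 - 3010 - 1958 + 627 + 297 - 42 - 11
= 8349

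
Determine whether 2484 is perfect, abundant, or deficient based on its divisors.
abundant

Proper divisors of 2484: sum = 1 + 2 + 3 + 4 + 6 + 9 + 12 + 18 + ... + 414 + 621 + 828 + 1242 (23 divisors) = 4236
Since 4236 > 2484, 2484 is abundant.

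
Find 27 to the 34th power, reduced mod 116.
93

Repeated squaring. Binary of 34 = 100010.
27^1 ≡ 27 (mod 116); 27^2 ≡ 33 (mod 116); 27^4 ≡ 45 (mod 116); 27^8 ≡ 53 (mod 116); 27^16 ≡ 25 (mod 116); 27^32 ≡ 45 (mod 116)
27^34 = 27^2 × 27^32 ≡ 93 (mod 116)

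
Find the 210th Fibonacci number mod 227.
87

Matrix identity: Q^n = [[F_(n+1), F_n], [F_n, F_(n-1)]] with Q = [[1,1],[1,0]].
n = 210 = 11010010₂. Square-and-multiply, entries mod 227:
Q^1 = [[1,1],[1,0]]
Q^3 = (Q^1)²·Q = [[3,2],[2,1]]
Q^6 = (Q^3)² = [[13,8],[8,5]]
Q^13 = (Q^6)²·Q = [[150,6],[6,144]]
Q^26 = (Q^13)² = [[63,175],[175,115]]
Q^52 = (Q^26)² = [[90,51],[51,39]]
Q^105 = (Q^52)²·Q = [[28,32],[32,223]]
Q^210 = (Q^105)² = [[219,87],[87,132]]
F_210 mod 227 = Q^210[0][1] = 87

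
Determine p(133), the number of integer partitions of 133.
7346629512

p(n) counts ways to write n as a sum of positive integers (order ignored).
Euler's pentagonal recurrence: p(k) = p(k-1) + p(k-2) - p(k-5) - p(k-7) + p(k-12) + p(k-15) - ... (offsets j(3j∓1)/2, signs ++--, p(0)=1, p(<0)=0).
DP table for k = 0..132: p(0)=1, p(1)=1, p(2)=2, p(3)=3, p(4)=5, p(5)=7, p(6)=11, p(7)=15, p(8)=22, p(9)=30, p(10)=42, p(11)=56, p(12)=77, p(13)=101, p(14)=135, p(15)=176, p(16)=231, p(17)=297, p(18)=385, p(19)=490, p(20)=627, p(21)=792, p(22)=1002, p(23)=1255, p(24)=1575, p(25)=1958, p(26)=2436, p(27)=3010, p(28)=3718, p(29)=4565, p(30)=5604, p(31)=6842, p(32)=8349, p(33)=10143, p(34)=12310, p(35)=14883, p(36)=17977, p(37)=21637, p(38)=26015, p(39)=31185, p(40)=37338, p(41)=44583, p(42)=53174, p(43)=63261, p(44)=75175, p(45)=89134, p(46)=105558, p(47)=124754, p(48)=147273, p(49)=173525, p(50)=204226, p(51)=239943, p(52)=281589, p(53)=329931, p(54)=386155, p(55)=451276, p(56)=526823, p(57)=614154, p(58)=715220, p(59)=831820, p(60)=966467, p(61)=1121505, p(62)=1300156, p(63)=1505499, p(64)=1741630, p(65)=2012558, p(66)=2323520, p(67)=2679689, p(68)=3087735, p(69)=3554345, p(70)=4087968, p(71)=4697205, p(72)=5392783, p(73)=6185689, p(74)=7089500, p(75)=8118264, p(76)=9289091, p(77)=10619863, p(78)=12132164, p(79)=13848650, p(80)=15796476, p(81)=18004327, p(82)=20506255, p(83)=23338469, p(84)=26543660, p(85)=30167357, p(86)=34262962, p(87)=38887673, p(88)=44108109, p(89)=49995925, p(90)=56634173, p(91)=64112359, p(92)=72533807, p(93)=82010177, p(94)=92669720, p(95)=104651419, p(96)=118114304, p(97)=133230930, p(98)=150198136, p(99)=169229875, p(100)=190569292, p(101)=214481126, p(102)=241265379, p(103)=271248950, p(104)=304801365, p(105)=342325709, p(106)=384276336, p(107)=431149389, p(108)=483502844, p(109)=541946240, p(110)=607163746, p(111)=679903203, p(112)=761002156, p(113)=851376628, p(114)=952050665, p(115)=1064144451, p(116)=1188908248, p(117)=1327710076, p(118)=1482074143, p(119)=1653668665, p(120)=1844349560, p(121)=2056148051, p(122)=2291320912, p(123)=2552338241, p(124)=2841940500, p(125)=3163127352, p(126)=3519222692, p(127)=3913864295, p(128)=4351078600, p(129)=4835271870, p(130)=5371315400, p(131)=5964539504, p(132)=6620830889.
Final step: p(133) = p(132) + p(131) - p(128) - p(126) + p(121) + p(118) - p(111) - p(107) + p(98) + p(93) - p(82) - p(76) + p(63) + p(56) - p(41) - p(33) + p(16) + p(7)
= 6620830889 + 5964539504 - 4351078600 - 3519222692 + 2056148051 + 1482074143 - 679903203 - 431149389 + 150198136 + 82010177 - 20506255 - 9289091 + 1505499 + 526823 - 44583 - 10143 + 231 + 15
= 7346629512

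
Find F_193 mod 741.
613

Matrix identity: Q^n = [[F_(n+1), F_n], [F_n, F_(n-1)]] with Q = [[1,1],[1,0]].
n = 193 = 11000001₂. Square-and-multiply, entries mod 741:
Q^1 = [[1,1],[1,0]]
Q^3 = (Q^1)²·Q = [[3,2],[2,1]]
Q^6 = (Q^3)² = [[13,8],[8,5]]
Q^12 = (Q^6)² = [[233,144],[144,89]]
Q^24 = (Q^12)² = [[184,426],[426,499]]
Q^48 = (Q^24)² = [[442,486],[486,697]]
Q^96 = (Q^48)² = [[298,27],[27,271]]
Q^193 = (Q^96)²·Q = [[415,613],[613,543]]
F_193 mod 741 = Q^193[0][1] = 613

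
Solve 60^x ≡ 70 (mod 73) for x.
30

Baby-step giant-step with step n = ⌈√73⌉ = 9.
Baby steps 60^j mod 73 (j:value) for j=0..8: 0:1, 1:60, 2:23, 3:66, 4:18, 5:58, 6:49, 7:20, 8:32.
Giant-step multiplier: 60^(-9) ≡ 60^(72-9) = 60^63 ≡ 10 (mod 73).
Giant steps γ_i = 70·10^i mod 73: γ_0=70, γ_1=43, γ_2=65, γ_3=66 (in table at j=3).
x = i·n + j = 3·9 + 3 = 30.
Check: 60^30 ≡ 70 (mod 73).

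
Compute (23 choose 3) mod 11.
0

Using Lucas' theorem:
Write n=23 and k=3 in base 11:
n in base 11: [2, 1]
k in base 11: [0, 3]
C(23,3) mod 11 = ∏ C(n_i, k_i) mod 11
Digit binomials (mod 11): C(2,0) = 1; C(1,3) = 0 (k_i > n_i)
Product: 1 × 0 = 0 ≡ 0 (mod 11)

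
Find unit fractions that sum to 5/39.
1/8 + 1/312

Greedy algorithm:
5/39: ceiling(39/5) = 8, use 1/8
1/312: ceiling(312/1) = 312, use 1/312
Result: 5/39 = 1/8 + 1/312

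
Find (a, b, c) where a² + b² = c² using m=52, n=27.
(1975, 2808, 3433)

Euclid's formula: a = m² - n², b = 2mn, c = m² + n²
m = 52, n = 27
a = 52² - 27² = 2704 - 729 = 1975
b = 2 × 52 × 27 = 2808
c = 52² + 27² = 2704 + 729 = 3433
Verification: 1975² + 2808² = 3900625 + 7884864 = 11785489 = 3433² ✓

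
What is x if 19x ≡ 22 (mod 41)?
x ≡ 40 (mod 41)

gcd(19, 41) = 1, which divides 22, so solutions exist.
Find 19^(-1) mod 41 by the extended Euclidean algorithm:
41 = 2 × 19 + 3  ⟹  3 = (1)·41 + (-2)·19
19 = 6 × 3 + 1  ⟹  1 = (-6)·41 + (13)·19
So (13)·19 ≡ 1 (mod 41), i.e. 19^(-1) ≡ 13 (mod 41).
x ≡ 13 × 22 = 286 ≡ 40 (mod 41).
Check: 19 × 40 = 760 ≡ 22 (mod 41).
Unique solution: x ≡ 40 (mod 41)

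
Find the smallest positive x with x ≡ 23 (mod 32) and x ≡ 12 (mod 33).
375

Using Chinese Remainder Theorem:
M = 32 × 33 = 1056
M1 = 33, M2 = 32
y1 = 33^(-1) mod 32 = 1
y2 = 32^(-1) mod 33 = 32
x = (23×33×1 + 12×32×32) mod 1056 = 375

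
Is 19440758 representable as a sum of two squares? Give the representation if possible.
Not possible

Factorization: 19440758 = 2 × 17 × 83^3
By Fermat: n is sum of two squares iff every prime p ≡ 3 (mod 4) appears to even power.
Prime(s) ≡ 3 (mod 4) with odd exponent: [(83, 3)]
Therefore 19440758 cannot be expressed as a² + b².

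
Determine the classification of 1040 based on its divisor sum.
abundant

Proper divisors of 1040: sum = 1 + 2 + 4 + 5 + 8 + 10 + 13 + 16 + ... + 130 + 208 + 260 + 520 (19 divisors) = 1564
Since 1564 > 1040, 1040 is abundant.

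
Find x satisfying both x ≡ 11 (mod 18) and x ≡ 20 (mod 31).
299

Using Chinese Remainder Theorem:
M = 18 × 31 = 558
M1 = 31, M2 = 18
y1 = 31^(-1) mod 18 = 7
y2 = 18^(-1) mod 31 = 19
x = (11×31×7 + 20×18×19) mod 558 = 299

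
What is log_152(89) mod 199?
106

Baby-step giant-step with step n = ⌈√199⌉ = 15.
Baby steps 152^j mod 199 (j:value) for j=0..14: 0:1, 1:152, 2:20, 3:55, 4:2, 5:105, 6:40, 7:110, 8:4, 9:11, 10:80, 11:21, 12:8, 13:22, 14:160.
Giant-step multiplier: 152^(-15) ≡ 152^(198-15) = 152^183 ≡ 109 (mod 199).
Giant steps γ_i = 89·109^i mod 199: γ_0=89, γ_1=149, γ_2=122, γ_3=164, γ_4=165, γ_5=75, γ_6=16, γ_7=152 (in table at j=1).
x = i·n + j = 7·15 + 1 = 106.
Check: 152^106 ≡ 89 (mod 199).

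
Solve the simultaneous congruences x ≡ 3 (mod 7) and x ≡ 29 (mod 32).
157

Using Chinese Remainder Theorem:
M = 7 × 32 = 224
M1 = 32, M2 = 7
y1 = 32^(-1) mod 7 = 2
y2 = 7^(-1) mod 32 = 23
x = (3×32×2 + 29×7×23) mod 224 = 157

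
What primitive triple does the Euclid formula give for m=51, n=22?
(2117, 2244, 3085)

Euclid's formula: a = m² - n², b = 2mn, c = m² + n²
m = 51, n = 22
a = 51² - 22² = 2601 - 484 = 2117
b = 2 × 51 × 22 = 2244
c = 51² + 22² = 2601 + 484 = 3085
Verification: 2117² + 2244² = 4481689 + 5035536 = 9517225 = 3085² ✓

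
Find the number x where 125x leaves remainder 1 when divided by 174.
71

gcd(125, 174) = 1, so the inverse exists.
Extended Euclidean algorithm on (174, 125):
174 = 1 × 125 + 49  ⟹  49 = (1)·174 + (-1)·125
125 = 2 × 49 + 27  ⟹  27 = (-2)·174 + (3)·125
49 = 1 × 27 + 22  ⟹  22 = (3)·174 + (-4)·125
27 = 1 × 22 + 5  ⟹  5 = (-5)·174 + (7)·125
22 = 4 × 5 + 2  ⟹  2 = (23)·174 + (-32)·125
5 = 2 × 2 + 1  ⟹  1 = (-51)·174 + (71)·125
So (71)·125 ≡ 1 (mod 174), i.e. 125^(-1) ≡ 71 (mod 174).
Check: 125 × 71 = 8875 ≡ 1 (mod 174)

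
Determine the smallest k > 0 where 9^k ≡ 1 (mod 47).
23

47 is prime, so ord(9) divides φ(47) = 46.
Divisors of 46: 1, 2, 23, 46.
Repeated squaring: 9^1 ≡ 9, 9^2 ≡ 34, 9^4 ≡ 28, 9^8 ≡ 32, 9^16 ≡ 37, 9^32 ≡ 6 (mod 47).
Test 9^d mod 47 for each divisor d in increasing order:
9^1 ≡ 9
9^2 ≡ 34
9^23 = 9^16·9^4·9^2·9^1 ≡ 1  ← first divisor giving 1
The order is 23.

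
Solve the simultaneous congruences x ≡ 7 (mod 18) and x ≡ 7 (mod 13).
7

Using Chinese Remainder Theorem:
M = 18 × 13 = 234
M1 = 13, M2 = 18
y1 = 13^(-1) mod 18 = 7
y2 = 18^(-1) mod 13 = 8
x = (7×13×7 + 7×18×8) mod 234 = 7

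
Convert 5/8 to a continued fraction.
[0; 1, 1, 1, 2]

Euclidean algorithm steps:
5 = 0 × 8 + 5
8 = 1 × 5 + 3
5 = 1 × 3 + 2
3 = 1 × 2 + 1
2 = 2 × 1 + 0
Continued fraction: [0; 1, 1, 1, 2]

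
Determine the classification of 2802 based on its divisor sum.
abundant

Proper divisors of 2802: sum = 1 + 2 + 3 + 6 + 467 + 934 + 1401 = 2814
Since 2814 > 2802, 2802 is abundant.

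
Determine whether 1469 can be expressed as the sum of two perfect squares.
5² + 38² (a=5, b=38)

Factorization: 1469 = 13 × 113
By Fermat: n is sum of two squares iff every prime p ≡ 3 (mod 4) appears to even power.
All primes ≡ 3 (mod 4) appear to even power.
Search a = 0, 1, 2, … for 1469 - a² a perfect square: first hit at a = 5: 1469 - 25 = 1444 = 38².
1469 = 5² + 38² = 25 + 1444 ✓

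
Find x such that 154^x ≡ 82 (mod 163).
83

Baby-step giant-step with step n = ⌈√163⌉ = 13.
Baby steps 154^j mod 163 (j:value) for j=0..12: 0:1, 1:154, 2:81, 3:86, 4:41, 5:120, 6:61, 7:103, 8:51, 9:30, 10:56, 11:148, 12:135.
Giant-step multiplier: 154^(-13) ≡ 154^(162-13) = 154^149 ≡ 11 (mod 163).
Giant steps γ_i = 82·11^i mod 163: γ_0=82, γ_1=87, γ_2=142, γ_3=95, γ_4=67, γ_5=85, γ_6=120 (in table at j=5).
x = i·n + j = 6·13 + 5 = 83.
Check: 154^83 ≡ 82 (mod 163).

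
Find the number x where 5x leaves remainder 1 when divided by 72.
29

gcd(5, 72) = 1, so the inverse exists.
Extended Euclidean algorithm on (72, 5):
72 = 14 × 5 + 2  ⟹  2 = (1)·72 + (-14)·5
5 = 2 × 2 + 1  ⟹  1 = (-2)·72 + (29)·5
So (29)·5 ≡ 1 (mod 72), i.e. 5^(-1) ≡ 29 (mod 72).
Check: 5 × 29 = 145 ≡ 1 (mod 72)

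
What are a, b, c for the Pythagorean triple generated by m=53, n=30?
(1909, 3180, 3709)

Euclid's formula: a = m² - n², b = 2mn, c = m² + n²
m = 53, n = 30
a = 53² - 30² = 2809 - 900 = 1909
b = 2 × 53 × 30 = 3180
c = 53² + 30² = 2809 + 900 = 3709
Verification: 1909² + 3180² = 3644281 + 10112400 = 13756681 = 3709² ✓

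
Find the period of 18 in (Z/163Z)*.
162

163 is prime, so ord(18) divides φ(163) = 162.
Divisors of 162: 1, 2, 3, 6, 9, 18, 27, 54, 81, 162.
Repeated squaring: 18^1 ≡ 18, 18^2 ≡ 161, 18^4 ≡ 4, 18^8 ≡ 16, 18^16 ≡ 93, 18^32 ≡ 10, 18^64 ≡ 100, 18^128 ≡ 57 (mod 163).
Test 18^d mod 163 for each divisor d in increasing order:
18^1 ≡ 18
18^2 ≡ 161
18^3 = 18^2·18^1 ≡ 127
18^6 = 18^4·18^2 ≡ 155
18^9 = 18^8·18^1 ≡ 125
18^18 = 18^16·18^2 ≡ 140
18^27 = 18^16·18^8·18^2·18^1 ≡ 59
18^54 = 18^32·18^16·18^4·18^2 ≡ 58
18^81 = 18^64·18^16·18^1 ≡ 162
18^162 = 18^128·18^32·18^2 ≡ 1  ← first divisor giving 1
The order is 162.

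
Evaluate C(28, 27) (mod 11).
6

Using Lucas' theorem:
Write n=28 and k=27 in base 11:
n in base 11: [2, 6]
k in base 11: [2, 5]
C(28,27) mod 11 = ∏ C(n_i, k_i) mod 11
Digit binomials (mod 11): C(2,2) = 1; C(6,5) = 6
Product: 1 × 6 = 6 ≡ 6 (mod 11)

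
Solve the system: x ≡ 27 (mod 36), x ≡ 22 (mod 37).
207

Using Chinese Remainder Theorem:
M = 36 × 37 = 1332
M1 = 37, M2 = 36
y1 = 37^(-1) mod 36 = 1
y2 = 36^(-1) mod 37 = 36
x = (27×37×1 + 22×36×36) mod 1332 = 207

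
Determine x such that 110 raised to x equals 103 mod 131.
71

Baby-step giant-step with step n = ⌈√131⌉ = 12.
Baby steps 110^j mod 131 (j:value) for j=0..11: 0:1, 1:110, 2:48, 3:40, 4:77, 5:86, 6:28, 7:67, 8:34, 9:72, 10:60, 11:50.
Giant-step multiplier: 110^(-12) ≡ 110^(130-12) = 110^118 ≡ 65 (mod 131).
Giant steps γ_i = 103·65^i mod 131: γ_0=103, γ_1=14, γ_2=124, γ_3=69, γ_4=31, γ_5=50 (in table at j=11).
x = i·n + j = 5·12 + 11 = 71.
Check: 110^71 ≡ 103 (mod 131).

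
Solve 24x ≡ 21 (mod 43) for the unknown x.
x ≡ 17 (mod 43)

gcd(24, 43) = 1, which divides 21, so solutions exist.
Find 24^(-1) mod 43 by the extended Euclidean algorithm:
43 = 1 × 24 + 19  ⟹  19 = (1)·43 + (-1)·24
24 = 1 × 19 + 5  ⟹  5 = (-1)·43 + (2)·24
19 = 3 × 5 + 4  ⟹  4 = (4)·43 + (-7)·24
5 = 1 × 4 + 1  ⟹  1 = (-5)·43 + (9)·24
So (9)·24 ≡ 1 (mod 43), i.e. 24^(-1) ≡ 9 (mod 43).
x ≡ 9 × 21 = 189 ≡ 17 (mod 43).
Check: 24 × 17 = 408 ≡ 21 (mod 43).
Unique solution: x ≡ 17 (mod 43)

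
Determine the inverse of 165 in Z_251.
143

gcd(165, 251) = 1, so the inverse exists.
Extended Euclidean algorithm on (251, 165):
251 = 1 × 165 + 86  ⟹  86 = (1)·251 + (-1)·165
165 = 1 × 86 + 79  ⟹  79 = (-1)·251 + (2)·165
86 = 1 × 79 + 7  ⟹  7 = (2)·251 + (-3)·165
79 = 11 × 7 + 2  ⟹  2 = (-23)·251 + (35)·165
7 = 3 × 2 + 1  ⟹  1 = (71)·251 + (-108)·165
So (-108)·165 ≡ 1 (mod 251), i.e. 165^(-1) ≡ -108 ≡ 143 (mod 251).
Check: 165 × 143 = 23595 ≡ 1 (mod 251)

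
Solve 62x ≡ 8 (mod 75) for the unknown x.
x ≡ 34 (mod 75)

gcd(62, 75) = 1, which divides 8, so solutions exist.
Find 62^(-1) mod 75 by the extended Euclidean algorithm:
75 = 1 × 62 + 13  ⟹  13 = (1)·75 + (-1)·62
62 = 4 × 13 + 10  ⟹  10 = (-4)·75 + (5)·62
13 = 1 × 10 + 3  ⟹  3 = (5)·75 + (-6)·62
10 = 3 × 3 + 1  ⟹  1 = (-19)·75 + (23)·62
So (23)·62 ≡ 1 (mod 75), i.e. 62^(-1) ≡ 23 (mod 75).
x ≡ 23 × 8 = 184 ≡ 34 (mod 75).
Check: 62 × 34 = 2108 ≡ 8 (mod 75).
Unique solution: x ≡ 34 (mod 75)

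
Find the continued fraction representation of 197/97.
[2; 32, 3]

Euclidean algorithm steps:
197 = 2 × 97 + 3
97 = 32 × 3 + 1
3 = 3 × 1 + 0
Continued fraction: [2; 32, 3]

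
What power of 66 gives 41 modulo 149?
25

Baby-step giant-step with step n = ⌈√149⌉ = 13.
Baby steps 66^j mod 149 (j:value) for j=0..12: 0:1, 1:66, 2:35, 3:75, 4:33, 5:92, 6:112, 7:91, 8:46, 9:56, 10:120, 11:23, 12:28.
Giant-step multiplier: 66^(-13) ≡ 66^(148-13) = 66^135 ≡ 77 (mod 149).
Giant steps γ_i = 41·77^i mod 149: γ_0=41, γ_1=28 (in table at j=12).
x = i·n + j = 1·13 + 12 = 25.
Check: 66^25 ≡ 41 (mod 149).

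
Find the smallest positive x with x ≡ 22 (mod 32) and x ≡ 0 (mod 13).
182

Using Chinese Remainder Theorem:
M = 32 × 13 = 416
M1 = 13, M2 = 32
y1 = 13^(-1) mod 32 = 5
y2 = 32^(-1) mod 13 = 11
x = (22×13×5 + 0×32×11) mod 416 = 182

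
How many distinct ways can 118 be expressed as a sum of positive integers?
1482074143

p(n) counts ways to write n as a sum of positive integers (order ignored).
Euler's pentagonal recurrence: p(k) = p(k-1) + p(k-2) - p(k-5) - p(k-7) + p(k-12) + p(k-15) - ... (offsets j(3j∓1)/2, signs ++--, p(0)=1, p(<0)=0).
DP table for k = 0..117: p(0)=1, p(1)=1, p(2)=2, p(3)=3, p(4)=5, p(5)=7, p(6)=11, p(7)=15, p(8)=22, p(9)=30, p(10)=42, p(11)=56, p(12)=77, p(13)=101, p(14)=135, p(15)=176, p(16)=231, p(17)=297, p(18)=385, p(19)=490, p(20)=627, p(21)=792, p(22)=1002, p(23)=1255, p(24)=1575, p(25)=1958, p(26)=2436, p(27)=3010, p(28)=3718, p(29)=4565, p(30)=5604, p(31)=6842, p(32)=8349, p(33)=10143, p(34)=12310, p(35)=14883, p(36)=17977, p(37)=21637, p(38)=26015, p(39)=31185, p(40)=37338, p(41)=44583, p(42)=53174, p(43)=63261, p(44)=75175, p(45)=89134, p(46)=105558, p(47)=124754, p(48)=147273, p(49)=173525, p(50)=204226, p(51)=239943, p(52)=281589, p(53)=329931, p(54)=386155, p(55)=451276, p(56)=526823, p(57)=614154, p(58)=715220, p(59)=831820, p(60)=966467, p(61)=1121505, p(62)=1300156, p(63)=1505499, p(64)=1741630, p(65)=2012558, p(66)=2323520, p(67)=2679689, p(68)=3087735, p(69)=3554345, p(70)=4087968, p(71)=4697205, p(72)=5392783, p(73)=6185689, p(74)=7089500, p(75)=8118264, p(76)=9289091, p(77)=10619863, p(78)=12132164, p(79)=13848650, p(80)=15796476, p(81)=18004327, p(82)=20506255, p(83)=23338469, p(84)=26543660, p(85)=30167357, p(86)=34262962, p(87)=38887673, p(88)=44108109, p(89)=49995925, p(90)=56634173, p(91)=64112359, p(92)=72533807, p(93)=82010177, p(94)=92669720, p(95)=104651419, p(96)=118114304, p(97)=133230930, p(98)=150198136, p(99)=169229875, p(100)=190569292, p(101)=214481126, p(102)=241265379, p(103)=271248950, p(104)=304801365, p(105)=342325709, p(106)=384276336, p(107)=431149389, p(108)=483502844, p(109)=541946240, p(110)=607163746, p(111)=679903203, p(112)=761002156, p(113)=851376628, p(114)=952050665, p(115)=1064144451, p(116)=1188908248, p(117)=1327710076.
Final step: p(118) = p(117) + p(116) - p(113) - p(111) + p(106) + p(103) - p(96) - p(92) + p(83) + p(78) - p(67) - p(61) + p(48) + p(41) - p(26) - p(18) + p(1)
= 1327710076 + 1188908248 - 851376628 - 679903203 + 384276336 + 271248950 - 118114304 - 72533807 + 23338469 + 12132164 - 2679689 - 1121505 + 147273 + 44583 - 2436 - 385 + 1
= 1482074143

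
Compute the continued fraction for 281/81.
[3; 2, 7, 1, 1, 2]

Euclidean algorithm steps:
281 = 3 × 81 + 38
81 = 2 × 38 + 5
38 = 7 × 5 + 3
5 = 1 × 3 + 2
3 = 1 × 2 + 1
2 = 2 × 1 + 0
Continued fraction: [3; 2, 7, 1, 1, 2]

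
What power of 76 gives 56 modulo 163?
58

Baby-step giant-step with step n = ⌈√163⌉ = 13.
Baby steps 76^j mod 163 (j:value) for j=0..12: 0:1, 1:76, 2:71, 3:17, 4:151, 5:66, 6:126, 7:122, 8:144, 9:23, 10:118, 11:3, 12:65.
Giant-step multiplier: 76^(-13) ≡ 76^(162-13) = 76^149 ≡ 75 (mod 163).
Giant steps γ_i = 56·75^i mod 163: γ_0=56, γ_1=125, γ_2=84, γ_3=106, γ_4=126 (in table at j=6).
x = i·n + j = 4·13 + 6 = 58.
Check: 76^58 ≡ 56 (mod 163).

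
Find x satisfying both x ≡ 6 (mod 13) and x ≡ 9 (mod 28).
149

Using Chinese Remainder Theorem:
M = 13 × 28 = 364
M1 = 28, M2 = 13
y1 = 28^(-1) mod 13 = 7
y2 = 13^(-1) mod 28 = 13
x = (6×28×7 + 9×13×13) mod 364 = 149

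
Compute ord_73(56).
24

73 is prime, so ord(56) divides φ(73) = 72.
Divisors of 72: 1, 2, 3, 4, 6, 8, 9, 12, 18, 24, 36, 72.
Repeated squaring: 56^1 ≡ 56, 56^2 ≡ 70, 56^4 ≡ 9, 56^8 ≡ 8, 56^16 ≡ 64, 56^32 ≡ 8, 56^64 ≡ 64 (mod 73).
Test 56^d mod 73 for each divisor d in increasing order:
56^1 ≡ 56
56^2 ≡ 70
56^3 = 56^2·56^1 ≡ 51
56^4 ≡ 9
56^6 = 56^4·56^2 ≡ 46
56^8 ≡ 8
56^9 = 56^8·56^1 ≡ 10
56^12 = 56^8·56^4 ≡ 72
56^18 = 56^16·56^2 ≡ 27
56^24 = 56^16·56^8 ≡ 1  ← first divisor giving 1
The order is 24.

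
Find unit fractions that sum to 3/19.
1/7 + 1/67 + 1/8911

Greedy algorithm:
3/19: ceiling(19/3) = 7, use 1/7
2/133: ceiling(133/2) = 67, use 1/67
1/8911: ceiling(8911/1) = 8911, use 1/8911
Result: 3/19 = 1/7 + 1/67 + 1/8911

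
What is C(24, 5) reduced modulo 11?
0

Using Lucas' theorem:
Write n=24 and k=5 in base 11:
n in base 11: [2, 2]
k in base 11: [0, 5]
C(24,5) mod 11 = ∏ C(n_i, k_i) mod 11
Digit binomials (mod 11): C(2,0) = 1; C(2,5) = 0 (k_i > n_i)
Product: 1 × 0 = 0 ≡ 0 (mod 11)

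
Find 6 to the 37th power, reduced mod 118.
114

Repeated squaring. Binary of 37 = 100101.
6^1 ≡ 6 (mod 118); 6^2 ≡ 36 (mod 118); 6^4 ≡ 116 (mod 118); 6^8 ≡ 4 (mod 118); 6^16 ≡ 16 (mod 118); 6^32 ≡ 20 (mod 118)
6^37 = 6^1 × 6^4 × 6^32 ≡ 114 (mod 118)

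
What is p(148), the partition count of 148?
33549419497

p(n) counts ways to write n as a sum of positive integers (order ignored).
Euler's pentagonal recurrence: p(k) = p(k-1) + p(k-2) - p(k-5) - p(k-7) + p(k-12) + p(k-15) - ... (offsets j(3j∓1)/2, signs ++--, p(0)=1, p(<0)=0).
DP table for k = 0..147: p(0)=1, p(1)=1, p(2)=2, p(3)=3, p(4)=5, p(5)=7, p(6)=11, p(7)=15, p(8)=22, p(9)=30, p(10)=42, p(11)=56, p(12)=77, p(13)=101, p(14)=135, p(15)=176, p(16)=231, p(17)=297, p(18)=385, p(19)=490, p(20)=627, p(21)=792, p(22)=1002, p(23)=1255, p(24)=1575, p(25)=1958, p(26)=2436, p(27)=3010, p(28)=3718, p(29)=4565, p(30)=5604, p(31)=6842, p(32)=8349, p(33)=10143, p(34)=12310, p(35)=14883, p(36)=17977, p(37)=21637, p(38)=26015, p(39)=31185, p(40)=37338, p(41)=44583, p(42)=53174, p(43)=63261, p(44)=75175, p(45)=89134, p(46)=105558, p(47)=124754, p(48)=147273, p(49)=173525, p(50)=204226, p(51)=239943, p(52)=281589, p(53)=329931, p(54)=386155, p(55)=451276, p(56)=526823, p(57)=614154, p(58)=715220, p(59)=831820, p(60)=966467, p(61)=1121505, p(62)=1300156, p(63)=1505499, p(64)=1741630, p(65)=2012558, p(66)=2323520, p(67)=2679689, p(68)=3087735, p(69)=3554345, p(70)=4087968, p(71)=4697205, p(72)=5392783, p(73)=6185689, p(74)=7089500, p(75)=8118264, p(76)=9289091, p(77)=10619863, p(78)=12132164, p(79)=13848650, p(80)=15796476, p(81)=18004327, p(82)=20506255, p(83)=23338469, p(84)=26543660, p(85)=30167357, p(86)=34262962, p(87)=38887673, p(88)=44108109, p(89)=49995925, p(90)=56634173, p(91)=64112359, p(92)=72533807, p(93)=82010177, p(94)=92669720, p(95)=104651419, p(96)=118114304, p(97)=133230930, p(98)=150198136, p(99)=169229875, p(100)=190569292, p(101)=214481126, p(102)=241265379, p(103)=271248950, p(104)=304801365, p(105)=342325709, p(106)=384276336, p(107)=431149389, p(108)=483502844, p(109)=541946240, p(110)=607163746, p(111)=679903203, p(112)=761002156, p(113)=851376628, p(114)=952050665, p(115)=1064144451, p(116)=1188908248, p(117)=1327710076, p(118)=1482074143, p(119)=1653668665, p(120)=1844349560, p(121)=2056148051, p(122)=2291320912, p(123)=2552338241, p(124)=2841940500, p(125)=3163127352, p(126)=3519222692, p(127)=3913864295, p(128)=4351078600, p(129)=4835271870, p(130)=5371315400, p(131)=5964539504, p(132)=6620830889, p(133)=7346629512, p(134)=8149040695, p(135)=9035836076, p(136)=10015581680, p(137)=11097645016, p(138)=12292341831, p(139)=13610949895, p(140)=15065878135, p(141)=16670689208, p(142)=18440293320, p(143)=20390982757, p(144)=22540654445, p(145)=24908858009, p(146)=27517052599, p(147)=30388671978.
Final step: p(148) = p(147) + p(146) - p(143) - p(141) + p(136) + p(133) - p(126) - p(122) + p(113) + p(108) - p(97) - p(91) + p(78) + p(71) - p(56) - p(48) + p(31) + p(22) - p(3)
= 30388671978 + 27517052599 - 20390982757 - 16670689208 + 10015581680 + 7346629512 - 3519222692 - 2291320912 + 851376628 + 483502844 - 133230930 - 64112359 + 12132164 + 4697205 - 526823 - 147273 + 6842 + 1002 - 3
= 33549419497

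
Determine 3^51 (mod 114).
69

Repeated squaring. Binary of 51 = 110011.
3^1 ≡ 3 (mod 114); 3^2 ≡ 9 (mod 114); 3^4 ≡ 81 (mod 114); 3^8 ≡ 63 (mod 114); 3^16 ≡ 93 (mod 114); 3^32 ≡ 99 (mod 114)
3^51 = 3^1 × 3^2 × 3^16 × 3^32 ≡ 69 (mod 114)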